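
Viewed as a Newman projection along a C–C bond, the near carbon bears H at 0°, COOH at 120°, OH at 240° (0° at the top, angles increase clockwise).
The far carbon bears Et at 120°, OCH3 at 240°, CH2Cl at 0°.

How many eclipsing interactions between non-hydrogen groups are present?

2

Non-H eclipsing pairs: COOH(120°)/Et(120°); OH(240°)/OCH3(240°) — 2 interactions.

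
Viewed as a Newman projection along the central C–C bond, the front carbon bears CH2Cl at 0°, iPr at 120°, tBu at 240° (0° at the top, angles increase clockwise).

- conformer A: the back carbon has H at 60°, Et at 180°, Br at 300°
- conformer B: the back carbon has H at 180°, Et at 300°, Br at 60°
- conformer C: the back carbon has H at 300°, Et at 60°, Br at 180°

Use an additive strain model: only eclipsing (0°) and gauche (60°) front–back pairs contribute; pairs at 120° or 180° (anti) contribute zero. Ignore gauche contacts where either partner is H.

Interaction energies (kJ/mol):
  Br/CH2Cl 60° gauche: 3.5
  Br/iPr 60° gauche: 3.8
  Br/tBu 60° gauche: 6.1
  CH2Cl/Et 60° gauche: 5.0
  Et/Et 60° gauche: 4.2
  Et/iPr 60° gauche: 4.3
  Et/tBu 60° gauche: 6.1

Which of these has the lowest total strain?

A (staggered): CH2Cl–Br gauche, iPr–Et gauche, tBu–Et gauche, tBu–Br gauche; 3.5 + 4.3 + 6.1 + 6.1 = 20.0 kJ/mol.
B (staggered): CH2Cl–Et gauche, CH2Cl–Br gauche, iPr–Br gauche, tBu–Et gauche; 5.0 + 3.5 + 3.8 + 6.1 = 18.4 kJ/mol.
C (staggered): CH2Cl–Et gauche, iPr–Et gauche, iPr–Br gauche, tBu–Br gauche; 5.0 + 4.3 + 3.8 + 6.1 = 19.2 kJ/mol.
B has the lowest total (18.4 kJ/mol).

B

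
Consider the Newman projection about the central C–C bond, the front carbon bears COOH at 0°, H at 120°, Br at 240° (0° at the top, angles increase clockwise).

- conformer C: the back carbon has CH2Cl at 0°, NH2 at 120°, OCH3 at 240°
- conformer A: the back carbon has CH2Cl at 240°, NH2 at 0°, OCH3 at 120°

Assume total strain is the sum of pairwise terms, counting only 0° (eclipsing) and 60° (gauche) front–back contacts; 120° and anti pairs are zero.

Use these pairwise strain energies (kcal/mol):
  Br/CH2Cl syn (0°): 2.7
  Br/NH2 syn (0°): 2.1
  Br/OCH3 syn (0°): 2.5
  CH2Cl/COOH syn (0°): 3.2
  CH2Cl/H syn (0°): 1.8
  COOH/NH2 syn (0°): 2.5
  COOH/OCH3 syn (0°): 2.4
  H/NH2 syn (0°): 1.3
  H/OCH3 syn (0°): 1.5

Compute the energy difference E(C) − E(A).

C (eclipsed): COOH(0°)/CH2Cl(0°) eclipsed 3.2; H(120°)/NH2(120°) eclipsed 1.3; Br(240°)/OCH3(240°) eclipsed 2.5 → 7.0 kcal/mol.
A (eclipsed): COOH(0°)/NH2(0°) eclipsed 2.5; H(120°)/OCH3(120°) eclipsed 1.5; Br(240°)/CH2Cl(240°) eclipsed 2.7 → 6.7 kcal/mol.
E(C) − E(A) = 7.0 − 6.7 = +0.3 kcal/mol.

+0.3 kcal/mol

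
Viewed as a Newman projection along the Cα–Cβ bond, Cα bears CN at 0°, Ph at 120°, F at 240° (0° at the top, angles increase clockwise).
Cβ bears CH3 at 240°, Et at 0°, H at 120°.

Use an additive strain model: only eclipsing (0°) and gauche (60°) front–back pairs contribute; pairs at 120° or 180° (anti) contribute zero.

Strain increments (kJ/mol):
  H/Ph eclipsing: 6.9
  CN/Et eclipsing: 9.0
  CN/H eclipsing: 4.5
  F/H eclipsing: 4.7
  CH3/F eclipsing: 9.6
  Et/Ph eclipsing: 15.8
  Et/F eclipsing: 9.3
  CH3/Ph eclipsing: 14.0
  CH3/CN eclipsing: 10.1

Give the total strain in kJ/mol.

This conformer (eclipsed): CN(0°)/Et(0°) eclipsed 9.0; Ph(120°)/H(120°) eclipsed 6.9; F(240°)/CH3(240°) eclipsed 9.6 → 25.5 kJ/mol.

25.5 kJ/mol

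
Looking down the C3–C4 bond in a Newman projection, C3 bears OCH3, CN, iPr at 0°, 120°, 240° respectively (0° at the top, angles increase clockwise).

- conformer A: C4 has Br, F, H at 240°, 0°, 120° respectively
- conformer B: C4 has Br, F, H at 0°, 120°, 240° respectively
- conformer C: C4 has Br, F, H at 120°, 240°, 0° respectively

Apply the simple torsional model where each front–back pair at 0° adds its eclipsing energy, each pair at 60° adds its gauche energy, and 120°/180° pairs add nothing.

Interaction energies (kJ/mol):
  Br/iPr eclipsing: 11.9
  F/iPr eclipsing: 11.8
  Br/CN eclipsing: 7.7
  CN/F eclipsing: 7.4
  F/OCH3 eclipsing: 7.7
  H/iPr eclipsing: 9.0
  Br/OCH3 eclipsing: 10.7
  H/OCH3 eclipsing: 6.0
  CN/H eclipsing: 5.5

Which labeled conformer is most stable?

A (eclipsed): OCH3(0°)/F(0°) eclipsed 7.7; CN(120°)/H(120°) eclipsed 5.5; iPr(240°)/Br(240°) eclipsed 11.9 → 25.1 kJ/mol.
B (eclipsed): OCH3(0°)/Br(0°) eclipsed 10.7; CN(120°)/F(120°) eclipsed 7.4; iPr(240°)/H(240°) eclipsed 9.0 → 27.1 kJ/mol.
C (eclipsed): OCH3(0°)/H(0°) eclipsed 6.0; CN(120°)/Br(120°) eclipsed 7.7; iPr(240°)/F(240°) eclipsed 11.8 → 25.5 kJ/mol.
A has the lowest total (25.1 kJ/mol).

A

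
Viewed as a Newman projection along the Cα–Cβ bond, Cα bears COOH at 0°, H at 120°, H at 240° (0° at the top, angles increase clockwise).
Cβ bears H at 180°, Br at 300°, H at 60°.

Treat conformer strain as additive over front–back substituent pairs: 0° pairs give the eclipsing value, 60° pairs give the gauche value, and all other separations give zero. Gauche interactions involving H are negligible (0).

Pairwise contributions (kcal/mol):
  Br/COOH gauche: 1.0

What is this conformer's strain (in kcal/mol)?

This conformer (staggered): COOH–Br gauche; 1.0 = 1.0 kcal/mol.

1.0 kcal/mol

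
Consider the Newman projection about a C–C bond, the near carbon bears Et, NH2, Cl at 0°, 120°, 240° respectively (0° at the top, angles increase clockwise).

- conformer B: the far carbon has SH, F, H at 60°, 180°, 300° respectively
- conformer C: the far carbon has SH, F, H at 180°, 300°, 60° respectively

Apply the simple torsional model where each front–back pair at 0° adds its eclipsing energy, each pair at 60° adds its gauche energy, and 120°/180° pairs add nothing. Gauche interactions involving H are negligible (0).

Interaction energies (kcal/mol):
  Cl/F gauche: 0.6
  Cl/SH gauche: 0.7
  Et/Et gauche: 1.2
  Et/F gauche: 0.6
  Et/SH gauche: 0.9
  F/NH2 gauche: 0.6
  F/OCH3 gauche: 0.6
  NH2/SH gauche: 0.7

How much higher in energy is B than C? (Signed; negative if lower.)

B (staggered): Et(0°)/SH(60°) gauche 0.9; NH2(120°)/SH(60°) gauche 0.7; NH2(120°)/F(180°) gauche 0.6; Cl(240°)/F(180°) gauche 0.6 → 2.8 kcal/mol.
C (staggered): Et(0°)/F(300°) gauche 0.6; NH2(120°)/SH(180°) gauche 0.7; Cl(240°)/SH(180°) gauche 0.7; Cl(240°)/F(300°) gauche 0.6 → 2.6 kcal/mol.
E(B) − E(C) = 2.8 − 2.6 = +0.2 kcal/mol.

+0.2 kcal/mol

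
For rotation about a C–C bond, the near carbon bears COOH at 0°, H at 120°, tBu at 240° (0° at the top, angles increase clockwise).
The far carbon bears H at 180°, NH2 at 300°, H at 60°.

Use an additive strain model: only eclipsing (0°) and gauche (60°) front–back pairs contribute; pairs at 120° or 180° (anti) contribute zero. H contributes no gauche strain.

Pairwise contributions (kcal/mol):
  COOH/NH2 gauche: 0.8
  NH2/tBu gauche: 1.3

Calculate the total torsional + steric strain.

2.1 kcal/mol

This conformer (staggered): COOH–NH2 gauche, tBu–NH2 gauche; 0.8 + 1.3 = 2.1 kcal/mol.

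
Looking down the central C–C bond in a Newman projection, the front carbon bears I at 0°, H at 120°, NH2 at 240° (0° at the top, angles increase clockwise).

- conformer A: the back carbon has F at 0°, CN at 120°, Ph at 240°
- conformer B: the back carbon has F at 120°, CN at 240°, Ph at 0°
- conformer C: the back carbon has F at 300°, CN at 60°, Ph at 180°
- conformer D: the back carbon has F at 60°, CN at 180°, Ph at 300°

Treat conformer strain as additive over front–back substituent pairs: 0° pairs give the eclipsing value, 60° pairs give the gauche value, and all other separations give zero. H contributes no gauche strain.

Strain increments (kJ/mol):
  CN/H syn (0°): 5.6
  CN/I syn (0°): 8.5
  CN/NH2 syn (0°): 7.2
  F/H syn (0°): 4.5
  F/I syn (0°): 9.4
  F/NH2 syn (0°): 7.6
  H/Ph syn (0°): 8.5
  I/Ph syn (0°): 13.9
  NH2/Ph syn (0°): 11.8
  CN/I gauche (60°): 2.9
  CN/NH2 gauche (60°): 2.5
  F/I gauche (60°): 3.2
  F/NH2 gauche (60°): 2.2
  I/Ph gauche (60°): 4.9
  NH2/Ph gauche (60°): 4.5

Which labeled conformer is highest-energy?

A is eclipsed. I at 0° is eclipsed with F at 0° (9.4); H at 120° is eclipsed with CN at 120° (5.6); NH2 at 240° is eclipsed with Ph at 240° (11.8). Total 26.8 kJ/mol.
B is eclipsed. I at 0° is eclipsed with Ph at 0° (13.9); H at 120° is eclipsed with F at 120° (4.5); NH2 at 240° is eclipsed with CN at 240° (7.2). Total 25.6 kJ/mol.
C is staggered. I at 0° is gauche with F at 300° (3.2); I at 0° is gauche with CN at 60° (2.9); NH2 at 240° is gauche with F at 300° (2.2); NH2 at 240° is gauche with Ph at 180° (4.5). Total 12.8 kJ/mol.
D is staggered. I at 0° is gauche with F at 60° (3.2); I at 0° is gauche with Ph at 300° (4.9); NH2 at 240° is gauche with CN at 180° (2.5); NH2 at 240° is gauche with Ph at 300° (4.5). Total 15.1 kJ/mol.
A has the highest total (26.8 kJ/mol).

A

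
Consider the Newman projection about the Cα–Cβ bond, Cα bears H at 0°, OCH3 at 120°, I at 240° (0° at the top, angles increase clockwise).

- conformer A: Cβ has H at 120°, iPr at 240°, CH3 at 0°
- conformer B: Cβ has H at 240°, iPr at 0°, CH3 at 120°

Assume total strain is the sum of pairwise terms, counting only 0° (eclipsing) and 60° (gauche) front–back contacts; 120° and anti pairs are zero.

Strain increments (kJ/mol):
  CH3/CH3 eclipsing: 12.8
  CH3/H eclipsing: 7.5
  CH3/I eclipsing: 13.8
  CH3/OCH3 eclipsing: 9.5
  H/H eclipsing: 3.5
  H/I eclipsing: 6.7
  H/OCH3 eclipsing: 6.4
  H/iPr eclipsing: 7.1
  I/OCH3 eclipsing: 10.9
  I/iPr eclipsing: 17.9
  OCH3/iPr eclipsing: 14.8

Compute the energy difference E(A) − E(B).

+8.5 kJ/mol

A (eclipsed): H–CH3 eclipsed, OCH3–H eclipsed, I–iPr eclipsed; 7.5 + 6.4 + 17.9 = 31.8 kJ/mol.
B (eclipsed): H–iPr eclipsed, OCH3–CH3 eclipsed, I–H eclipsed; 7.1 + 9.5 + 6.7 = 23.3 kJ/mol.
E(A) − E(B) = 31.8 − 23.3 = +8.5 kJ/mol.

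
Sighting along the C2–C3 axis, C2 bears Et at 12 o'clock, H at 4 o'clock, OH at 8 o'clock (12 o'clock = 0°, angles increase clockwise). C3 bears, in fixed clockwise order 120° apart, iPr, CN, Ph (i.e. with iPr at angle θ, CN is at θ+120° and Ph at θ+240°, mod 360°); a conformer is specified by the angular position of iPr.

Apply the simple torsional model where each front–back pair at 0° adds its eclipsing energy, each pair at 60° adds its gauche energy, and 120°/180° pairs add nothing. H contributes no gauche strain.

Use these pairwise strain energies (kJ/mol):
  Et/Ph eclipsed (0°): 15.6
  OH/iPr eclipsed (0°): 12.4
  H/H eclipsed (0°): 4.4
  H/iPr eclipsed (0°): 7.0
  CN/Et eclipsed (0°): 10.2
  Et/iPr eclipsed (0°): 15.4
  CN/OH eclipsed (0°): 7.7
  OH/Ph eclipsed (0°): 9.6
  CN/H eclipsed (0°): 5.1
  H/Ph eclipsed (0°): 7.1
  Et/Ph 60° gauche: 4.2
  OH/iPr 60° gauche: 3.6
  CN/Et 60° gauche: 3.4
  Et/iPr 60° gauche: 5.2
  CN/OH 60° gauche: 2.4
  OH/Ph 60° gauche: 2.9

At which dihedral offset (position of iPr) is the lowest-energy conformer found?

iPr at 0° is eclipsed. Et at 0° is eclipsed with iPr at 0° (15.4); H at 120° is eclipsed with CN at 120° (5.1); OH at 240° is eclipsed with Ph at 240° (9.6). Total 30.1 kJ/mol.
iPr at 60° is staggered. Et at 0° is gauche with iPr at 60° (5.2); Et at 0° is gauche with Ph at 300° (4.2); OH at 240° is gauche with CN at 180° (2.4); OH at 240° is gauche with Ph at 300° (2.9). Total 14.7 kJ/mol.
iPr at 120° is eclipsed. Et at 0° is eclipsed with Ph at 0° (15.6); H at 120° is eclipsed with iPr at 120° (7.0); OH at 240° is eclipsed with CN at 240° (7.7). Total 30.3 kJ/mol.
iPr at 180° is staggered. Et at 0° is gauche with CN at 300° (3.4); Et at 0° is gauche with Ph at 60° (4.2); OH at 240° is gauche with iPr at 180° (3.6); OH at 240° is gauche with CN at 300° (2.4). Total 13.6 kJ/mol.
iPr at 240° is eclipsed. Et at 0° is eclipsed with CN at 0° (10.2); H at 120° is eclipsed with Ph at 120° (7.1); OH at 240° is eclipsed with iPr at 240° (12.4). Total 29.7 kJ/mol.
iPr at 300° is staggered. Et at 0° is gauche with iPr at 300° (5.2); Et at 0° is gauche with CN at 60° (3.4); OH at 240° is gauche with iPr at 300° (3.6); OH at 240° is gauche with Ph at 180° (2.9). Total 15.1 kJ/mol.
The minimum (13.6 kJ/mol) occurs with iPr at 180°.

180°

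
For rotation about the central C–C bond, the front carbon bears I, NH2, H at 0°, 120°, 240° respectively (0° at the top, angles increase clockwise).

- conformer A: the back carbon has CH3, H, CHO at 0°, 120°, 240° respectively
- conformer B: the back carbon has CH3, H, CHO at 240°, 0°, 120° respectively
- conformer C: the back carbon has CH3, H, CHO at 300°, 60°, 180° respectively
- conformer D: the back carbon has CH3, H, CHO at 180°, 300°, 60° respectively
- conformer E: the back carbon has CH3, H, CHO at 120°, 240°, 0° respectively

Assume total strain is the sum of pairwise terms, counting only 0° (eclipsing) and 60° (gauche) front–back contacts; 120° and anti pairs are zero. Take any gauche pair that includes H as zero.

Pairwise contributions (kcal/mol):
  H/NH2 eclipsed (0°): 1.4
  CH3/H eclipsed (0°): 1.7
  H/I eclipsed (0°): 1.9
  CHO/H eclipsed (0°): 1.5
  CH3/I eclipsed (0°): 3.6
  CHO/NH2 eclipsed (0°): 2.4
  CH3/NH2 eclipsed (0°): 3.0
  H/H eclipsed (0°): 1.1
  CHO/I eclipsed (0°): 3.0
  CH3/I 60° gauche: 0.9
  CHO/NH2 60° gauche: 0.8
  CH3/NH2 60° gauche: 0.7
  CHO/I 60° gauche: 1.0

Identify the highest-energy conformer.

A (eclipsed): I–CH3 eclipsed, NH2–H eclipsed, H–CHO eclipsed; 3.6 + 1.4 + 1.5 = 6.5 kcal/mol.
B (eclipsed): I–H eclipsed, NH2–CHO eclipsed, H–CH3 eclipsed; 1.9 + 2.4 + 1.7 = 6.0 kcal/mol.
C (staggered): I–CH3 gauche, NH2–CHO gauche; 0.9 + 0.8 = 1.7 kcal/mol.
D (staggered): I–CHO gauche, NH2–CH3 gauche, NH2–CHO gauche; 1.0 + 0.7 + 0.8 = 2.5 kcal/mol.
E (eclipsed): I–CHO eclipsed, NH2–CH3 eclipsed, H–H eclipsed; 3.0 + 3.0 + 1.1 = 7.1 kcal/mol.
E has the highest total (7.1 kcal/mol).

E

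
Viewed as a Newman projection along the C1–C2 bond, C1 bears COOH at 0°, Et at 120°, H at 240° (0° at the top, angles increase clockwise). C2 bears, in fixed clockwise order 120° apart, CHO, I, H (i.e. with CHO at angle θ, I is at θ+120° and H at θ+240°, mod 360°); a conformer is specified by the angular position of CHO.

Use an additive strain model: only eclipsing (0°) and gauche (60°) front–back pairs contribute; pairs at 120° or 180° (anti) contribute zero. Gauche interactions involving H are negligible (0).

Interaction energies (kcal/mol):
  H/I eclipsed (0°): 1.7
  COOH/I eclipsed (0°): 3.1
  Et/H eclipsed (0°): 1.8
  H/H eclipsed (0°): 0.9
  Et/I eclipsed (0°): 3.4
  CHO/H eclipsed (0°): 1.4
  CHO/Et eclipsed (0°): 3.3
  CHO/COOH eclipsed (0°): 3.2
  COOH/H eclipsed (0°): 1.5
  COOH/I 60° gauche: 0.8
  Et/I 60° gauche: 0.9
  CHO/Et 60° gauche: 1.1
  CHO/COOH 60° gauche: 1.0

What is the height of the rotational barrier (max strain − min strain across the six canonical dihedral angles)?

5.6 kcal/mol

CHO at 0° (eclipsed): COOH–CHO eclipsed, Et–I eclipsed, H–H eclipsed; 3.2 + 3.4 + 0.9 = 7.5 kcal/mol.
CHO at 60° (staggered): COOH–CHO gauche, Et–CHO gauche, Et–I gauche; 1.0 + 1.1 + 0.9 = 3.0 kcal/mol.
CHO at 120° (eclipsed): COOH–H eclipsed, Et–CHO eclipsed, H–I eclipsed; 1.5 + 3.3 + 1.7 = 6.5 kcal/mol.
CHO at 180° (staggered): COOH–I gauche, Et–CHO gauche; 0.8 + 1.1 = 1.9 kcal/mol.
CHO at 240° (eclipsed): COOH–I eclipsed, Et–H eclipsed, H–CHO eclipsed; 3.1 + 1.8 + 1.4 = 6.3 kcal/mol.
CHO at 300° (staggered): COOH–CHO gauche, COOH–I gauche, Et–I gauche; 1.0 + 0.8 + 0.9 = 2.7 kcal/mol.
Max at 0° (7.5 kcal/mol), min at 180° (1.9 kcal/mol); barrier = 5.6 kcal/mol.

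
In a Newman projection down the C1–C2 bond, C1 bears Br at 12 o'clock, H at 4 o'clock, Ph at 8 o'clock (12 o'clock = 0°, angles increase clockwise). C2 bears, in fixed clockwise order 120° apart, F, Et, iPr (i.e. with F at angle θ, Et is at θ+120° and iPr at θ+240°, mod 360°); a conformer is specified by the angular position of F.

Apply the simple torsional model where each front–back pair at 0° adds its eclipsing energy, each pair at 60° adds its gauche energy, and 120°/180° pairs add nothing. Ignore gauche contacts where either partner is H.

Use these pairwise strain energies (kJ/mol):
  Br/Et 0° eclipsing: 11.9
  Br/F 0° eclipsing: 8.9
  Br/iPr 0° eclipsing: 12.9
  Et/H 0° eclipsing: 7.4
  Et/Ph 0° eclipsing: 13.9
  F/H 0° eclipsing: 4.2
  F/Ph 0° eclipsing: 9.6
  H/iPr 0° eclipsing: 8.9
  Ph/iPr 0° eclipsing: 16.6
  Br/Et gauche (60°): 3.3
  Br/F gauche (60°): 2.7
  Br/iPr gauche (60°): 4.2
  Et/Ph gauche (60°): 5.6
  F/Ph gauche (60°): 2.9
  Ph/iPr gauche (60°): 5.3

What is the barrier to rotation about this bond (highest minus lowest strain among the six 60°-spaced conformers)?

F at 0° (eclipsed): Br(0°)/F(0°) eclipsed 8.9; H(120°)/Et(120°) eclipsed 7.4; Ph(240°)/iPr(240°) eclipsed 16.6 → 32.9 kJ/mol.
F at 60° (staggered): Br(0°)/F(60°) gauche 2.7; Br(0°)/iPr(300°) gauche 4.2; Ph(240°)/Et(180°) gauche 5.6; Ph(240°)/iPr(300°) gauche 5.3 → 17.8 kJ/mol.
F at 120° (eclipsed): Br(0°)/iPr(0°) eclipsed 12.9; H(120°)/F(120°) eclipsed 4.2; Ph(240°)/Et(240°) eclipsed 13.9 → 31.0 kJ/mol.
F at 180° (staggered): Br(0°)/Et(300°) gauche 3.3; Br(0°)/iPr(60°) gauche 4.2; Ph(240°)/F(180°) gauche 2.9; Ph(240°)/Et(300°) gauche 5.6 → 16.0 kJ/mol.
F at 240° (eclipsed): Br(0°)/Et(0°) eclipsed 11.9; H(120°)/iPr(120°) eclipsed 8.9; Ph(240°)/F(240°) eclipsed 9.6 → 30.4 kJ/mol.
F at 300° (staggered): Br(0°)/F(300°) gauche 2.7; Br(0°)/Et(60°) gauche 3.3; Ph(240°)/F(300°) gauche 2.9; Ph(240°)/iPr(180°) gauche 5.3 → 14.2 kJ/mol.
Max at 0° (32.9 kJ/mol), min at 300° (14.2 kJ/mol); barrier = 18.7 kJ/mol.

18.7 kJ/mol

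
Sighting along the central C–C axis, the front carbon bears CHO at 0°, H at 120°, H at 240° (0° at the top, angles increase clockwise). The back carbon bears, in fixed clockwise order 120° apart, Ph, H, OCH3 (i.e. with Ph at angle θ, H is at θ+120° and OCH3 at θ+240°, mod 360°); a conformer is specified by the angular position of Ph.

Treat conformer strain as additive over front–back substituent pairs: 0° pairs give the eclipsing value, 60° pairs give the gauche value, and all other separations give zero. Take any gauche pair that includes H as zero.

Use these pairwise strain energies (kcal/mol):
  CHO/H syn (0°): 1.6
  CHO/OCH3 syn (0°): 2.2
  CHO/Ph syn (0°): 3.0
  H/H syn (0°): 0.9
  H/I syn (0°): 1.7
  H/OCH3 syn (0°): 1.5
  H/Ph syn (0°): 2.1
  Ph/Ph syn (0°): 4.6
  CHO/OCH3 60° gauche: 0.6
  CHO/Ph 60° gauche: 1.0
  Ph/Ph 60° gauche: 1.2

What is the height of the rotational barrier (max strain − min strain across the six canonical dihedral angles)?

Ph at 0° is eclipsed. CHO at 0° is eclipsed with Ph at 0° (3.0); H at 120° is eclipsed with H at 120° (0.9); H at 240° is eclipsed with OCH3 at 240° (1.5). Total 5.4 kcal/mol.
Ph at 60° is staggered. CHO at 0° is gauche with Ph at 60° (1.0); CHO at 0° is gauche with OCH3 at 300° (0.6). Total 1.6 kcal/mol.
Ph at 120° is eclipsed. CHO at 0° is eclipsed with OCH3 at 0° (2.2); H at 120° is eclipsed with Ph at 120° (2.1); H at 240° is eclipsed with H at 240° (0.9). Total 5.2 kcal/mol.
Ph at 180° is staggered. CHO at 0° is gauche with OCH3 at 60° (0.6). Total 0.6 kcal/mol.
Ph at 240° is eclipsed. CHO at 0° is eclipsed with H at 0° (1.6); H at 120° is eclipsed with OCH3 at 120° (1.5); H at 240° is eclipsed with Ph at 240° (2.1). Total 5.2 kcal/mol.
Ph at 300° is staggered. CHO at 0° is gauche with Ph at 300° (1.0). Total 1.0 kcal/mol.
Max at 0° (5.4 kcal/mol), min at 180° (0.6 kcal/mol); barrier = 4.8 kcal/mol.

4.8 kcal/mol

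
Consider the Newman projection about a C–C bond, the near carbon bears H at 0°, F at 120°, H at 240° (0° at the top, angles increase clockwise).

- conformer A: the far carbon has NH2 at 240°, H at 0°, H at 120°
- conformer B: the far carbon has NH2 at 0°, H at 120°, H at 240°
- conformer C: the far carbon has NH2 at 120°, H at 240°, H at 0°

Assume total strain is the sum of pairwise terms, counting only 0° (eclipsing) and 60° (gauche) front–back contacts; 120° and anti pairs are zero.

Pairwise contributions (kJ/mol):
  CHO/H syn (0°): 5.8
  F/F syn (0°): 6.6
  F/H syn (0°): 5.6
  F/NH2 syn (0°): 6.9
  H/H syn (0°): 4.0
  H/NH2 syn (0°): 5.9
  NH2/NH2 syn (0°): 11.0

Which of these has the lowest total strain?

A is eclipsed. H at 0° is eclipsed with H at 0° (4.0); F at 120° is eclipsed with H at 120° (5.6); H at 240° is eclipsed with NH2 at 240° (5.9). Total 15.5 kJ/mol.
B is eclipsed. H at 0° is eclipsed with NH2 at 0° (5.9); F at 120° is eclipsed with H at 120° (5.6); H at 240° is eclipsed with H at 240° (4.0). Total 15.5 kJ/mol.
C is eclipsed. H at 0° is eclipsed with H at 0° (4.0); F at 120° is eclipsed with NH2 at 120° (6.9); H at 240° is eclipsed with H at 240° (4.0). Total 14.9 kJ/mol.
C has the lowest total (14.9 kJ/mol).

C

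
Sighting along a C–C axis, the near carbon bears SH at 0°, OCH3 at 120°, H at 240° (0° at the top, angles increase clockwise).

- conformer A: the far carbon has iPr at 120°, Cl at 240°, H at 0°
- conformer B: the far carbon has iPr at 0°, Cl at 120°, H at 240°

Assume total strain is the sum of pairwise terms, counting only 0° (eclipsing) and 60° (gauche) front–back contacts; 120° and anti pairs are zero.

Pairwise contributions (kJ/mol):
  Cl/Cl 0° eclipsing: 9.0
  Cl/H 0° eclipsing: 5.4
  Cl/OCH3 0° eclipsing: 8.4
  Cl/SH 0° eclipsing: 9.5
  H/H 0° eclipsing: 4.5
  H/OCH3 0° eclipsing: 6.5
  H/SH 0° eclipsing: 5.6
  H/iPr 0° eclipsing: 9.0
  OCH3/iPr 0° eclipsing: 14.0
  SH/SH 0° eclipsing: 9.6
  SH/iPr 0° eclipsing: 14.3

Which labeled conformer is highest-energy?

A is eclipsed. SH at 0° is eclipsed with H at 0° (5.6); OCH3 at 120° is eclipsed with iPr at 120° (14.0); H at 240° is eclipsed with Cl at 240° (5.4). Total 25.0 kJ/mol.
B is eclipsed. SH at 0° is eclipsed with iPr at 0° (14.3); OCH3 at 120° is eclipsed with Cl at 120° (8.4); H at 240° is eclipsed with H at 240° (4.5). Total 27.2 kJ/mol.
B has the highest total (27.2 kJ/mol).

B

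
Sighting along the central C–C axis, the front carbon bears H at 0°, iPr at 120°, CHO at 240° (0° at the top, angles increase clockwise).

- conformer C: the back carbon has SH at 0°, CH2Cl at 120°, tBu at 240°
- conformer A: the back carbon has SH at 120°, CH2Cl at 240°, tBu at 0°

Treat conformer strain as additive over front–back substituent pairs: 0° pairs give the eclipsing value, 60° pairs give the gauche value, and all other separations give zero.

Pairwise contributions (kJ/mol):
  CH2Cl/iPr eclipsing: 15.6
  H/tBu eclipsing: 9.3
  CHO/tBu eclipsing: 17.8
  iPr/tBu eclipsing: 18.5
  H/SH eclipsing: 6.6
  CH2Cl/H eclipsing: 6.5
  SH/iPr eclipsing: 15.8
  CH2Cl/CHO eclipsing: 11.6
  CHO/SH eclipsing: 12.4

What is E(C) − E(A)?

C (eclipsed): H–SH eclipsed, iPr–CH2Cl eclipsed, CHO–tBu eclipsed; 6.6 + 15.6 + 17.8 = 40.0 kJ/mol.
A (eclipsed): H–tBu eclipsed, iPr–SH eclipsed, CHO–CH2Cl eclipsed; 9.3 + 15.8 + 11.6 = 36.7 kJ/mol.
E(C) − E(A) = 40.0 − 36.7 = +3.3 kJ/mol.

+3.3 kJ/mol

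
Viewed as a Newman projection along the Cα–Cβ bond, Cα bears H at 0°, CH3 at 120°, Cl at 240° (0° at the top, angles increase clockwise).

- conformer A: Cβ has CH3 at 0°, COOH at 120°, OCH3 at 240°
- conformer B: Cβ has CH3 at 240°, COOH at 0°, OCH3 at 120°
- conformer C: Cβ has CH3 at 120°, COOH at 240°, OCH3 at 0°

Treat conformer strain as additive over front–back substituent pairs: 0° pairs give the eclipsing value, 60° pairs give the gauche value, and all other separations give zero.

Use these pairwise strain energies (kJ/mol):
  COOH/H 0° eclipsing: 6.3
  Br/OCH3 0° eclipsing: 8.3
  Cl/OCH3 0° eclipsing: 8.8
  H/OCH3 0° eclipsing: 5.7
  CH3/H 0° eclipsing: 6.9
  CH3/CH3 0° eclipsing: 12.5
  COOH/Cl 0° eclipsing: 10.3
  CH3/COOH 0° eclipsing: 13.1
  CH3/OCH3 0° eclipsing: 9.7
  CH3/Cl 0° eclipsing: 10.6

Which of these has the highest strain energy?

A (eclipsed): H–CH3 eclipsed, CH3–COOH eclipsed, Cl–OCH3 eclipsed; 6.9 + 13.1 + 8.8 = 28.8 kJ/mol.
B (eclipsed): H–COOH eclipsed, CH3–OCH3 eclipsed, Cl–CH3 eclipsed; 6.3 + 9.7 + 10.6 = 26.6 kJ/mol.
C (eclipsed): H–OCH3 eclipsed, CH3–CH3 eclipsed, Cl–COOH eclipsed; 5.7 + 12.5 + 10.3 = 28.5 kJ/mol.
A has the highest total (28.8 kJ/mol).

A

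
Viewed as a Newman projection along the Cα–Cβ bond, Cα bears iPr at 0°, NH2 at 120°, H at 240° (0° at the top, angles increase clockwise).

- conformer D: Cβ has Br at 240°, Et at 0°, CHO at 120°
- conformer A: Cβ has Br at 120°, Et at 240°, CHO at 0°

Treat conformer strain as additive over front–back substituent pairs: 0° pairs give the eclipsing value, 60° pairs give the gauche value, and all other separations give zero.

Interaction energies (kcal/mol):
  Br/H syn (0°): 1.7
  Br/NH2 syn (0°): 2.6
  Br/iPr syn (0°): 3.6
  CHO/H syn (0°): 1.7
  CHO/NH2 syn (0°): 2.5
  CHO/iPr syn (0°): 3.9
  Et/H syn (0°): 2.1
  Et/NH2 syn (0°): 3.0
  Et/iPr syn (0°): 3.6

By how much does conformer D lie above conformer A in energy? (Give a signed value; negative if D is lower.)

-0.8 kcal/mol

D (eclipsed): iPr–Et eclipsed, NH2–CHO eclipsed, H–Br eclipsed; 3.6 + 2.5 + 1.7 = 7.8 kcal/mol.
A (eclipsed): iPr–CHO eclipsed, NH2–Br eclipsed, H–Et eclipsed; 3.9 + 2.6 + 2.1 = 8.6 kcal/mol.
E(D) − E(A) = 7.8 − 8.6 = -0.8 kcal/mol.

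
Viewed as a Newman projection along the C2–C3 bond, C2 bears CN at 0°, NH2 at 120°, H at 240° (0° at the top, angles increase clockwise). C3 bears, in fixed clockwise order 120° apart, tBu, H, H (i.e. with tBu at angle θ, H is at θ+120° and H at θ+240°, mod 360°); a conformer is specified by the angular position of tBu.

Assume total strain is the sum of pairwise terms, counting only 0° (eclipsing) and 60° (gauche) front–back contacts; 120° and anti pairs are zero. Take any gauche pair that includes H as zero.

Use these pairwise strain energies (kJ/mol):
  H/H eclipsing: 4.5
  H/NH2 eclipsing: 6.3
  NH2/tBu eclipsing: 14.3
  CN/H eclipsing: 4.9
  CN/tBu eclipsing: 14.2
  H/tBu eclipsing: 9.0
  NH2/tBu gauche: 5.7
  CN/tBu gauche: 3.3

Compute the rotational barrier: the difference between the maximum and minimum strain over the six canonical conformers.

21.7 kJ/mol

tBu at 0° (eclipsed): CN–tBu eclipsed, NH2–H eclipsed, H–H eclipsed; 14.2 + 6.3 + 4.5 = 25.0 kJ/mol.
tBu at 60° (staggered): CN–tBu gauche, NH2–tBu gauche; 3.3 + 5.7 = 9.0 kJ/mol.
tBu at 120° (eclipsed): CN–H eclipsed, NH2–tBu eclipsed, H–H eclipsed; 4.9 + 14.3 + 4.5 = 23.7 kJ/mol.
tBu at 180° (staggered): NH2–tBu gauche; 5.7 = 5.7 kJ/mol.
tBu at 240° (eclipsed): CN–H eclipsed, NH2–H eclipsed, H–tBu eclipsed; 4.9 + 6.3 + 9.0 = 20.2 kJ/mol.
tBu at 300° (staggered): CN–tBu gauche; 3.3 = 3.3 kJ/mol.
Max at 0° (25.0 kJ/mol), min at 300° (3.3 kJ/mol); barrier = 21.7 kJ/mol.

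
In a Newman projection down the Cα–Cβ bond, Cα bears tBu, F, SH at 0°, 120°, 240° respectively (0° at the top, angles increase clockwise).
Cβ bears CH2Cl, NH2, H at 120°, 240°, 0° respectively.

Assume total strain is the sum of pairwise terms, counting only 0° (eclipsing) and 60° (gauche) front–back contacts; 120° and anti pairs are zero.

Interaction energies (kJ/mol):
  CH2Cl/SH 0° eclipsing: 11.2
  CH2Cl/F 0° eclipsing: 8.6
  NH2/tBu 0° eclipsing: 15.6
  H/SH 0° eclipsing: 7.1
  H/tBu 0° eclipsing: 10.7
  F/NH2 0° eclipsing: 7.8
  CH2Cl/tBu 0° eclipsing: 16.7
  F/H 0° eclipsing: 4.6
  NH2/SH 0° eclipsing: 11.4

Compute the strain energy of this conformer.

This conformer is eclipsed. tBu at 0° is eclipsed with H at 0° (10.7); F at 120° is eclipsed with CH2Cl at 120° (8.6); SH at 240° is eclipsed with NH2 at 240° (11.4). Total 30.7 kJ/mol.

30.7 kJ/mol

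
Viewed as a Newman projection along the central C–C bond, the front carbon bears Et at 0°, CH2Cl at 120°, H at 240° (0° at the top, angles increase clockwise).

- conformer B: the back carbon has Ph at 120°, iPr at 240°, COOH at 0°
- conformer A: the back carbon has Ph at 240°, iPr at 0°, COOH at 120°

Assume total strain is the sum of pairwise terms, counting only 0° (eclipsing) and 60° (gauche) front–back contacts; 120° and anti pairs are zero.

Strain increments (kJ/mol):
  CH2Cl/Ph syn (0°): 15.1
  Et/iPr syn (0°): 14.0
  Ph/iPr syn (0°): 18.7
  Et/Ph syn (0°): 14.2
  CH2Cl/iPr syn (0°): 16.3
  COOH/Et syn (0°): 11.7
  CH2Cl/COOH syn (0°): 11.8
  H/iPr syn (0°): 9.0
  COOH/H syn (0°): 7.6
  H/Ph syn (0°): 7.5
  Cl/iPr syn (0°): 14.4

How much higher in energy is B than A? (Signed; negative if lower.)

+2.5 kJ/mol

B is eclipsed. Et at 0° is eclipsed with COOH at 0° (11.7); CH2Cl at 120° is eclipsed with Ph at 120° (15.1); H at 240° is eclipsed with iPr at 240° (9.0). Total 35.8 kJ/mol.
A is eclipsed. Et at 0° is eclipsed with iPr at 0° (14.0); CH2Cl at 120° is eclipsed with COOH at 120° (11.8); H at 240° is eclipsed with Ph at 240° (7.5). Total 33.3 kJ/mol.
E(B) − E(A) = 35.8 − 33.3 = +2.5 kJ/mol.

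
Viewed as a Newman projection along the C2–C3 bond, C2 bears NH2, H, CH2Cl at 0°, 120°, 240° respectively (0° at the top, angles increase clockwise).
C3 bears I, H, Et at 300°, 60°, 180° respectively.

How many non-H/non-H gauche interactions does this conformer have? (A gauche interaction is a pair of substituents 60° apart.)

3

Non-H gauche pairs: NH2(0°)/I(300°); CH2Cl(240°)/I(300°); CH2Cl(240°)/Et(180°) — 3 interactions.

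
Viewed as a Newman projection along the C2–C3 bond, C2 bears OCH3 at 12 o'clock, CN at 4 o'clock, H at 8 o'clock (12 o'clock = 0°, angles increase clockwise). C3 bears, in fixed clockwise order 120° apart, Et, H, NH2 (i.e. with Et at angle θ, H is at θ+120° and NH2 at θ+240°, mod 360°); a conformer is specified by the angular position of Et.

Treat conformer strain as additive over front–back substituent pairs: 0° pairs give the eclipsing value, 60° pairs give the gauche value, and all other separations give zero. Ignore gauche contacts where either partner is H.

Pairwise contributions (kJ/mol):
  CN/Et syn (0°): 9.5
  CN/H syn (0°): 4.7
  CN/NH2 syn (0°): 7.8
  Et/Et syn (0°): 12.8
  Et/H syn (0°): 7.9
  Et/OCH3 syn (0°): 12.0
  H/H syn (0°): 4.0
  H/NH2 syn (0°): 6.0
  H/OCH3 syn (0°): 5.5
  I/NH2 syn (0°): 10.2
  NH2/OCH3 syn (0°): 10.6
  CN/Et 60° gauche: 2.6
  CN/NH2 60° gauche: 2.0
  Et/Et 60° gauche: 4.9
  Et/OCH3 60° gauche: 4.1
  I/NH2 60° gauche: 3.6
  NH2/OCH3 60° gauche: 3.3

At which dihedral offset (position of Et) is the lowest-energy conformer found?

Et at 0° (eclipsed): OCH3–Et eclipsed, CN–H eclipsed, H–NH2 eclipsed; 12.0 + 4.7 + 6.0 = 22.7 kJ/mol.
Et at 60° (staggered): OCH3–Et gauche, OCH3–NH2 gauche, CN–Et gauche; 4.1 + 3.3 + 2.6 = 10.0 kJ/mol.
Et at 120° (eclipsed): OCH3–NH2 eclipsed, CN–Et eclipsed, H–H eclipsed; 10.6 + 9.5 + 4.0 = 24.1 kJ/mol.
Et at 180° (staggered): OCH3–NH2 gauche, CN–Et gauche, CN–NH2 gauche; 3.3 + 2.6 + 2.0 = 7.9 kJ/mol.
Et at 240° (eclipsed): OCH3–H eclipsed, CN–NH2 eclipsed, H–Et eclipsed; 5.5 + 7.8 + 7.9 = 21.2 kJ/mol.
Et at 300° (staggered): OCH3–Et gauche, CN–NH2 gauche; 4.1 + 2.0 = 6.1 kJ/mol.
The minimum (6.1 kJ/mol) occurs with Et at 300°.

300°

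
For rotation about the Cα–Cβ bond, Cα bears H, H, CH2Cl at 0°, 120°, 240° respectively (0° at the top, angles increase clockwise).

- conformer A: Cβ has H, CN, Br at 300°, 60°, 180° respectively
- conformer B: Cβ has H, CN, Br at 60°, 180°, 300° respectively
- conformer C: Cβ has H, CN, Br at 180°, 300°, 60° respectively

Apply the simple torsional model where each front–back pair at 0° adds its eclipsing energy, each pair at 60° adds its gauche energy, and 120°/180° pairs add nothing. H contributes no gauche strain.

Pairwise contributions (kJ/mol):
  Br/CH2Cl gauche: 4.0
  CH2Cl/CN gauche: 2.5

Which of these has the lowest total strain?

A (staggered): CH2Cl–Br gauche; 4.0 = 4.0 kJ/mol.
B (staggered): CH2Cl–CN gauche, CH2Cl–Br gauche; 2.5 + 4.0 = 6.5 kJ/mol.
C (staggered): CH2Cl–CN gauche; 2.5 = 2.5 kJ/mol.
C has the lowest total (2.5 kJ/mol).

C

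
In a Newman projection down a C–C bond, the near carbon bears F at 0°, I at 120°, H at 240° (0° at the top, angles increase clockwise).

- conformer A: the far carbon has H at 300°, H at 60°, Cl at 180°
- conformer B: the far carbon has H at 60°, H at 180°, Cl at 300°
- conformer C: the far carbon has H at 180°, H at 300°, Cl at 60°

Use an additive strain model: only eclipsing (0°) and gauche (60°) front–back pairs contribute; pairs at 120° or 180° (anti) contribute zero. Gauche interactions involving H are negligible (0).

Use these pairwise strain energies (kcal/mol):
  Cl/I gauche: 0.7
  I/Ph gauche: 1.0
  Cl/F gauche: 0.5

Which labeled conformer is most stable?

B

A is staggered. I at 120° is gauche with Cl at 180° (0.7). Total 0.7 kcal/mol.
B is staggered. F at 0° is gauche with Cl at 300° (0.5). Total 0.5 kcal/mol.
C is staggered. F at 0° is gauche with Cl at 60° (0.5); I at 120° is gauche with Cl at 60° (0.7). Total 1.2 kcal/mol.
B has the lowest total (0.5 kcal/mol).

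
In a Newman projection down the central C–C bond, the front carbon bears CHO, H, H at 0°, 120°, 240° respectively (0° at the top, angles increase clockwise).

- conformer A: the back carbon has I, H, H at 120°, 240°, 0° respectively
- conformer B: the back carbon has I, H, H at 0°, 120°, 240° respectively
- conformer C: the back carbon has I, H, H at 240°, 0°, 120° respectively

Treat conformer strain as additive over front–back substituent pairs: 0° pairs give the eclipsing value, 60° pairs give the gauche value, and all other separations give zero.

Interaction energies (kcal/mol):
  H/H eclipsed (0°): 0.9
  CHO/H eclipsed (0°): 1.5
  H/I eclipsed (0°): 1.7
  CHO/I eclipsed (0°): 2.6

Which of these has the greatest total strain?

B

A (eclipsed): CHO(0°)/H(0°) eclipsed 1.5; H(120°)/I(120°) eclipsed 1.7; H(240°)/H(240°) eclipsed 0.9 → 4.1 kcal/mol.
B (eclipsed): CHO(0°)/I(0°) eclipsed 2.6; H(120°)/H(120°) eclipsed 0.9; H(240°)/H(240°) eclipsed 0.9 → 4.4 kcal/mol.
C (eclipsed): CHO(0°)/H(0°) eclipsed 1.5; H(120°)/H(120°) eclipsed 0.9; H(240°)/I(240°) eclipsed 1.7 → 4.1 kcal/mol.
B has the highest total (4.4 kcal/mol).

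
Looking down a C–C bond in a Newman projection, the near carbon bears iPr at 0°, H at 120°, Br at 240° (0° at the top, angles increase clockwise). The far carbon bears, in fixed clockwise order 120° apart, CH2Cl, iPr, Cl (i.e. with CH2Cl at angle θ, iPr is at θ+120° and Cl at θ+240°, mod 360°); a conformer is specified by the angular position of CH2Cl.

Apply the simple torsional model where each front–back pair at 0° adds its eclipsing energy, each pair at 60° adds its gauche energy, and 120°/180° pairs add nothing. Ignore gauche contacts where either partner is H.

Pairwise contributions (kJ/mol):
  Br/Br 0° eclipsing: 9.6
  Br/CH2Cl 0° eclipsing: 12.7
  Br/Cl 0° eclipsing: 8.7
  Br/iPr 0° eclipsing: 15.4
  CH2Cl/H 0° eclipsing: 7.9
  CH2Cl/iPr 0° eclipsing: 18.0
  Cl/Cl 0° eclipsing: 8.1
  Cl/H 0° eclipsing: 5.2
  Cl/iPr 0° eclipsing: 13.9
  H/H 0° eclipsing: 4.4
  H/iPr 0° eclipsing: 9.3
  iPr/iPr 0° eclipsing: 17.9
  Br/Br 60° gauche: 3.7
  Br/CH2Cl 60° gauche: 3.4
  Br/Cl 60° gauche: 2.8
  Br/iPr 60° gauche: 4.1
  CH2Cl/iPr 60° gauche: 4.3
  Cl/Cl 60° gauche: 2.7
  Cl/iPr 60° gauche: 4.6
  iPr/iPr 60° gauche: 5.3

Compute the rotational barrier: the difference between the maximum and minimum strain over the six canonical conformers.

21.4 kJ/mol

CH2Cl at 0° is eclipsed. iPr at 0° is eclipsed with CH2Cl at 0° (18.0); H at 120° is eclipsed with iPr at 120° (9.3); Br at 240° is eclipsed with Cl at 240° (8.7). Total 36.0 kJ/mol.
CH2Cl at 60° is staggered. iPr at 0° is gauche with CH2Cl at 60° (4.3); iPr at 0° is gauche with Cl at 300° (4.6); Br at 240° is gauche with iPr at 180° (4.1); Br at 240° is gauche with Cl at 300° (2.8). Total 15.8 kJ/mol.
CH2Cl at 120° is eclipsed. iPr at 0° is eclipsed with Cl at 0° (13.9); H at 120° is eclipsed with CH2Cl at 120° (7.9); Br at 240° is eclipsed with iPr at 240° (15.4). Total 37.2 kJ/mol.
CH2Cl at 180° is staggered. iPr at 0° is gauche with iPr at 300° (5.3); iPr at 0° is gauche with Cl at 60° (4.6); Br at 240° is gauche with CH2Cl at 180° (3.4); Br at 240° is gauche with iPr at 300° (4.1). Total 17.4 kJ/mol.
CH2Cl at 240° is eclipsed. iPr at 0° is eclipsed with iPr at 0° (17.9); H at 120° is eclipsed with Cl at 120° (5.2); Br at 240° is eclipsed with CH2Cl at 240° (12.7). Total 35.8 kJ/mol.
CH2Cl at 300° is staggered. iPr at 0° is gauche with CH2Cl at 300° (4.3); iPr at 0° is gauche with iPr at 60° (5.3); Br at 240° is gauche with CH2Cl at 300° (3.4); Br at 240° is gauche with Cl at 180° (2.8). Total 15.8 kJ/mol.
Max at 120° (37.2 kJ/mol), min at 60° (15.8 kJ/mol); barrier = 21.4 kJ/mol.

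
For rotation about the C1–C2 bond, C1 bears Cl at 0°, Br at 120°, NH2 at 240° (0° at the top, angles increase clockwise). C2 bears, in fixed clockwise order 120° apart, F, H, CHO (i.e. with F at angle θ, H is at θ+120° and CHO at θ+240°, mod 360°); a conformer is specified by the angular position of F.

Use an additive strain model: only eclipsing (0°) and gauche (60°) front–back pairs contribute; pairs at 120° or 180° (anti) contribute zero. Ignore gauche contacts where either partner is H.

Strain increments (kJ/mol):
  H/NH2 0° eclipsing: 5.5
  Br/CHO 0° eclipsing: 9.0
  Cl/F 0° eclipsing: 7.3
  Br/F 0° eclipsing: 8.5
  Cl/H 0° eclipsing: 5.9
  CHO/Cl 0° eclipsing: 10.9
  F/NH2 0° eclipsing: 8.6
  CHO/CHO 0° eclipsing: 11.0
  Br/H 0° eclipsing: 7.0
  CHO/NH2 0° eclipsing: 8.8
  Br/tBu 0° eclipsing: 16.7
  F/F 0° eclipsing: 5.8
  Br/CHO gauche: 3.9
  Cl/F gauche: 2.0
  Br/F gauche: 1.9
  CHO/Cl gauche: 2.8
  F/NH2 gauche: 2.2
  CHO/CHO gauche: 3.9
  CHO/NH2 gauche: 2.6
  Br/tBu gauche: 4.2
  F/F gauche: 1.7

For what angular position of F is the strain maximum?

F at 0° is eclipsed. Cl at 0° is eclipsed with F at 0° (7.3); Br at 120° is eclipsed with H at 120° (7.0); NH2 at 240° is eclipsed with CHO at 240° (8.8). Total 23.1 kJ/mol.
F at 60° is staggered. Cl at 0° is gauche with F at 60° (2.0); Cl at 0° is gauche with CHO at 300° (2.8); Br at 120° is gauche with F at 60° (1.9); NH2 at 240° is gauche with CHO at 300° (2.6). Total 9.3 kJ/mol.
F at 120° is eclipsed. Cl at 0° is eclipsed with CHO at 0° (10.9); Br at 120° is eclipsed with F at 120° (8.5); NH2 at 240° is eclipsed with H at 240° (5.5). Total 24.9 kJ/mol.
F at 180° is staggered. Cl at 0° is gauche with CHO at 60° (2.8); Br at 120° is gauche with F at 180° (1.9); Br at 120° is gauche with CHO at 60° (3.9); NH2 at 240° is gauche with F at 180° (2.2). Total 10.8 kJ/mol.
F at 240° is eclipsed. Cl at 0° is eclipsed with H at 0° (5.9); Br at 120° is eclipsed with CHO at 120° (9.0); NH2 at 240° is eclipsed with F at 240° (8.6). Total 23.5 kJ/mol.
F at 300° is staggered. Cl at 0° is gauche with F at 300° (2.0); Br at 120° is gauche with CHO at 180° (3.9); NH2 at 240° is gauche with F at 300° (2.2); NH2 at 240° is gauche with CHO at 180° (2.6). Total 10.7 kJ/mol.
The maximum (24.9 kJ/mol) occurs with F at 120°.

120°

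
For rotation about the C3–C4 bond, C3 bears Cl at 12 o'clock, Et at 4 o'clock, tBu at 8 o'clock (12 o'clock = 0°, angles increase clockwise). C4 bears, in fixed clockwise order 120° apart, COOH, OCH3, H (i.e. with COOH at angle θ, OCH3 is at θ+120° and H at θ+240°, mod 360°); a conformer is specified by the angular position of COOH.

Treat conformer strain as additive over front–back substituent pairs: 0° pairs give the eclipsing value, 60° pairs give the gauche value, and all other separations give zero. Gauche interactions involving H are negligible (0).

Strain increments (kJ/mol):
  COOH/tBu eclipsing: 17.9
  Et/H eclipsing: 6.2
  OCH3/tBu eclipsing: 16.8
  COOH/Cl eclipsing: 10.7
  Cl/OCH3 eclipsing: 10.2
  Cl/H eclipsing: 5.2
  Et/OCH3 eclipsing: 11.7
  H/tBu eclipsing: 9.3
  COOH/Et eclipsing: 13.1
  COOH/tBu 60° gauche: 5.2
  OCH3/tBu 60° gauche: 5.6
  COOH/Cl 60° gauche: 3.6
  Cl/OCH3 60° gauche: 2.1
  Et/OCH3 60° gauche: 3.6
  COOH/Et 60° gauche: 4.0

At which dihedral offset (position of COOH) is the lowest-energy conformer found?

COOH at 0° (eclipsed): Cl–COOH eclipsed, Et–OCH3 eclipsed, tBu–H eclipsed; 10.7 + 11.7 + 9.3 = 31.7 kJ/mol.
COOH at 60° (staggered): Cl–COOH gauche, Et–COOH gauche, Et–OCH3 gauche, tBu–OCH3 gauche; 3.6 + 4.0 + 3.6 + 5.6 = 16.8 kJ/mol.
COOH at 120° (eclipsed): Cl–H eclipsed, Et–COOH eclipsed, tBu–OCH3 eclipsed; 5.2 + 13.1 + 16.8 = 35.1 kJ/mol.
COOH at 180° (staggered): Cl–OCH3 gauche, Et–COOH gauche, tBu–COOH gauche, tBu–OCH3 gauche; 2.1 + 4.0 + 5.2 + 5.6 = 16.9 kJ/mol.
COOH at 240° (eclipsed): Cl–OCH3 eclipsed, Et–H eclipsed, tBu–COOH eclipsed; 10.2 + 6.2 + 17.9 = 34.3 kJ/mol.
COOH at 300° (staggered): Cl–COOH gauche, Cl–OCH3 gauche, Et–OCH3 gauche, tBu–COOH gauche; 3.6 + 2.1 + 3.6 + 5.2 = 14.5 kJ/mol.
The minimum (14.5 kJ/mol) occurs with COOH at 300°.

300°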